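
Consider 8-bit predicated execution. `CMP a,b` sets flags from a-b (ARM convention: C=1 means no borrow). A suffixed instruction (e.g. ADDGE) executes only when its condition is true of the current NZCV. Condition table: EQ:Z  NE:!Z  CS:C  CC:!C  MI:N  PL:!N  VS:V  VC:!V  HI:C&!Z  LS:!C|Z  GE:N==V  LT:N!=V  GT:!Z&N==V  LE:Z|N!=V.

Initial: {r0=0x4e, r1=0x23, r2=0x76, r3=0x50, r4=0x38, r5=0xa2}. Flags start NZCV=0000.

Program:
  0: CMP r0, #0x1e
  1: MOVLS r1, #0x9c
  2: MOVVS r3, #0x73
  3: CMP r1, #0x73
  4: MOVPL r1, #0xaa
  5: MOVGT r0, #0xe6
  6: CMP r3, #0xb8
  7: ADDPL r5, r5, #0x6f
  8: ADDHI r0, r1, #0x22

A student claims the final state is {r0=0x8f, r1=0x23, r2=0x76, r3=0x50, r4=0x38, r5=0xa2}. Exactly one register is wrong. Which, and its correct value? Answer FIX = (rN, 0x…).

FIX = (r0, 0x4e)

0: ✓ CMP  NZCV=0010
1: · MOVLS
2: · MOVVS
3: ✓ CMP  NZCV=1000
4: · MOVPL
5: · MOVGT
6: ✓ CMP  NZCV=1001
7: · ADDPL
8: · ADDHI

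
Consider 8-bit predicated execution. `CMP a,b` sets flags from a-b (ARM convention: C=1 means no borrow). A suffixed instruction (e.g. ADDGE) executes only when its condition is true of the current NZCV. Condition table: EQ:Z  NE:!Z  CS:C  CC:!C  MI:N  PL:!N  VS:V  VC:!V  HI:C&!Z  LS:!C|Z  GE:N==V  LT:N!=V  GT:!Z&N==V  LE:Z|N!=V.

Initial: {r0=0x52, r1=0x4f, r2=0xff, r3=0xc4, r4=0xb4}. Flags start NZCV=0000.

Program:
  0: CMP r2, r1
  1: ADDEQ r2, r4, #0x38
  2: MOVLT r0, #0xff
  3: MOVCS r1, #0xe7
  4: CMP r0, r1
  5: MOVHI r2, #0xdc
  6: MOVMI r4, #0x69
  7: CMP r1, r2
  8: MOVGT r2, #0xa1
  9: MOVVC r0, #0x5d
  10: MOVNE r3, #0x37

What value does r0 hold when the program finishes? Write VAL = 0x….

VAL = 0x5d

[0] flags=1010 → (cmp)
[1] flags=1010 EQ?F → skip
[2] flags=1010 LT?T → r0=0xff
[3] flags=1010 CS?T → r1=0xe7
[4] flags=0010 → (cmp)
[5] flags=0010 HI?T → r2=0xdc
[6] flags=0010 MI?F → skip
[7] flags=0010 → (cmp)
[8] flags=0010 GT?T → r2=0xa1
[9] flags=0010 VC?T → r0=0x5d
[10] flags=0010 NE?T → r3=0x37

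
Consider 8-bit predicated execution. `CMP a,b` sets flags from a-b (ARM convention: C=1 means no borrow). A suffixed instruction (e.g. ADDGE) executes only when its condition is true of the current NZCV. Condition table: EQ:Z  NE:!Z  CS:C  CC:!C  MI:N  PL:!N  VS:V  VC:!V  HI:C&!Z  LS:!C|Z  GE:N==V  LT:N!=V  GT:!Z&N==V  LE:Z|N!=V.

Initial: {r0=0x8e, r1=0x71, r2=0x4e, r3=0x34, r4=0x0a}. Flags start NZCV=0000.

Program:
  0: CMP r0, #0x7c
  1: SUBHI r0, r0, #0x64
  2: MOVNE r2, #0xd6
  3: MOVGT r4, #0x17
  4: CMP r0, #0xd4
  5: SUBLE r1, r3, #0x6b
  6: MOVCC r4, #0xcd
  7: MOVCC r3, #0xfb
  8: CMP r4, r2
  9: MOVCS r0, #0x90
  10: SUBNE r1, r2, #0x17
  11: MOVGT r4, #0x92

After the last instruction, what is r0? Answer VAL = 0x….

[0] flags=0011 → (cmp)
[1] flags=0011 HI?T → r0=0x2a
[2] flags=0011 NE?T → r2=0xd6
[3] flags=0011 GT?F → skip
[4] flags=0000 → (cmp)
[5] flags=0000 LE?F → skip
[6] flags=0000 CC?T → r4=0xcd
[7] flags=0000 CC?T → r3=0xfb
[8] flags=1000 → (cmp)
[9] flags=1000 CS?F → skip
[10] flags=1000 NE?T → r1=0xbf
[11] flags=1000 GT?F → skip

VAL = 0x2a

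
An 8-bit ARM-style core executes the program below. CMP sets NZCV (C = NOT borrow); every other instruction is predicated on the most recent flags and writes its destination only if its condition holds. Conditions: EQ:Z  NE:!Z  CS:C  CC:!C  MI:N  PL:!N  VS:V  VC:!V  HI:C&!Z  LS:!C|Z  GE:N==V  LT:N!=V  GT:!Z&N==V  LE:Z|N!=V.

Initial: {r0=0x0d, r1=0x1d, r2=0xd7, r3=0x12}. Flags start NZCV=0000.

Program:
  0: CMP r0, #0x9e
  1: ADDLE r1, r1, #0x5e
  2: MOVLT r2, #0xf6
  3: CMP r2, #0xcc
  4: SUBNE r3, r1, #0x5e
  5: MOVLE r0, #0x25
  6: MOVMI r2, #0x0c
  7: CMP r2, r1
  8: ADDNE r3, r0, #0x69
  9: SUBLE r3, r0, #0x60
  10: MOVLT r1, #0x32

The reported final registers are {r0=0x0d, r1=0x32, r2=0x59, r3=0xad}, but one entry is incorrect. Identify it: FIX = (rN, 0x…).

FIX = (r2, 0xd7)

0: ✓ CMP  NZCV=0000
1: · ADDLE
2: · MOVLT
3: ✓ CMP  NZCV=0010
4: ✓ SUBNE  r3←0xbf
5: · MOVLE
6: · MOVMI
7: ✓ CMP  NZCV=1010
8: ✓ ADDNE  r3←0x76
9: ✓ SUBLE  r3←0xad
10: ✓ MOVLT  r1←0x32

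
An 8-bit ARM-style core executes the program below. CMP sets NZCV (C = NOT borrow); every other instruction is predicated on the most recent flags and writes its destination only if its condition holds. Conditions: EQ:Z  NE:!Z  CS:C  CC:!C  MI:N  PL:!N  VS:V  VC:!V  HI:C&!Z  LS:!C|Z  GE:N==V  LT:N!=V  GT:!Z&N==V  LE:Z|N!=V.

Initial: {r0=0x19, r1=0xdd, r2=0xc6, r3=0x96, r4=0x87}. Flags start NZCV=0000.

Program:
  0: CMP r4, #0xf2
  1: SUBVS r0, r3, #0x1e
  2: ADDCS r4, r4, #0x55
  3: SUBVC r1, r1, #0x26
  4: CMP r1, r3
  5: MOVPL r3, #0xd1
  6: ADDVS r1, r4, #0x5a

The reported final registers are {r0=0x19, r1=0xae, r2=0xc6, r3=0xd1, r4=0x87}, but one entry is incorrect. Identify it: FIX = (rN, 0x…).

[0] flags=1000 → (cmp)
[1] flags=1000 VS?F → skip
[2] flags=1000 CS?F → skip
[3] flags=1000 VC?T → r1=0xb7
[4] flags=0010 → (cmp)
[5] flags=0010 PL?T → r3=0xd1
[6] flags=0010 VS?F → skip

FIX = (r1, 0xb7)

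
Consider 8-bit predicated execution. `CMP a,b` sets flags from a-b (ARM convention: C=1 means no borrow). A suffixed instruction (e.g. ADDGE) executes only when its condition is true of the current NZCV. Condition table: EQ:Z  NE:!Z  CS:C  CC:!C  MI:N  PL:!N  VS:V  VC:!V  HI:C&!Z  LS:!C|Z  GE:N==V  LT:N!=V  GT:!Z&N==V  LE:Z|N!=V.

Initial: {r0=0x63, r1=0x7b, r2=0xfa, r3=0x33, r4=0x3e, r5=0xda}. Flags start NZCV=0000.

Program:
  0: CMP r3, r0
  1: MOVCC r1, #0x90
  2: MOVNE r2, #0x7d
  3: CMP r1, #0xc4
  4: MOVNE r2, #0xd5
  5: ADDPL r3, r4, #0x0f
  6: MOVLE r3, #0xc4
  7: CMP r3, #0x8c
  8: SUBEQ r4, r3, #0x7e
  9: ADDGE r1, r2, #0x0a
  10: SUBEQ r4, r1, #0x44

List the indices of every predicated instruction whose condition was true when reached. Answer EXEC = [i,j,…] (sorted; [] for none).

[0] flags=1000 → (cmp)
[1] flags=1000 CC?T → r1=0x90
[2] flags=1000 NE?T → r2=0x7d
[3] flags=1000 → (cmp)
[4] flags=1000 NE?T → r2=0xd5
[5] flags=1000 PL?F → skip
[6] flags=1000 LE?T → r3=0xc4
[7] flags=0010 → (cmp)
[8] flags=0010 EQ?F → skip
[9] flags=0010 GE?T → r1=0xdf
[10] flags=0010 EQ?F → skip

EXEC = [1,2,4,6,9]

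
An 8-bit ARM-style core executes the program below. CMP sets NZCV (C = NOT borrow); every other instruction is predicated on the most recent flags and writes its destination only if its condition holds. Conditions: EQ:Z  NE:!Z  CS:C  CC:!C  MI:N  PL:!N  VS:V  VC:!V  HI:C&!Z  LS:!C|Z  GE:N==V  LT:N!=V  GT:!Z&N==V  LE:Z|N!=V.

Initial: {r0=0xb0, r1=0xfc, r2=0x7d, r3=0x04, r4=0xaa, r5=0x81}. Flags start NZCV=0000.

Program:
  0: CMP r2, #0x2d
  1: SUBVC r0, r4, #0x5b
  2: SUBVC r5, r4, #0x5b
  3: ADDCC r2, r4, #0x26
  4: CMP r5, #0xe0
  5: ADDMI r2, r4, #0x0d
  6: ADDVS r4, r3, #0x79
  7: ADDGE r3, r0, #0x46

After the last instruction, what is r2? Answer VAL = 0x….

VAL = 0x7d

0: ✓ CMP  NZCV=0010
1: ✓ SUBVC  r0←0x4f
2: ✓ SUBVC  r5←0x4f
3: · ADDCC
4: ✓ CMP  NZCV=0000
5: · ADDMI
6: · ADDVS
7: ✓ ADDGE  r3←0x95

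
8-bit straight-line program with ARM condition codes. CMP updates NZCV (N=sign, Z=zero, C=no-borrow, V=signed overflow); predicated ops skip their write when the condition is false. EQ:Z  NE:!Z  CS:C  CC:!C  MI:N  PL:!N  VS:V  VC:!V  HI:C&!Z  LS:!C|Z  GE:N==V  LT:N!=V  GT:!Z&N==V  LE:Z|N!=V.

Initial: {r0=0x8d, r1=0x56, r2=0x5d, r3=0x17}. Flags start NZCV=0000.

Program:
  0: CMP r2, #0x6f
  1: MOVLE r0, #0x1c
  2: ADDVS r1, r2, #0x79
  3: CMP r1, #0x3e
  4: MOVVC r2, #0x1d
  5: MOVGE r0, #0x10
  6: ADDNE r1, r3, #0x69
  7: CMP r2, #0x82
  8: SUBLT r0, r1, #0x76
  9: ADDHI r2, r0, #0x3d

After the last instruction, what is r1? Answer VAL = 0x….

[0] flags=1000 → (cmp)
[1] flags=1000 LE?T → r0=0x1c
[2] flags=1000 VS?F → skip
[3] flags=0010 → (cmp)
[4] flags=0010 VC?T → r2=0x1d
[5] flags=0010 GE?T → r0=0x10
[6] flags=0010 NE?T → r1=0x80
[7] flags=1001 → (cmp)
[8] flags=1001 LT?F → skip
[9] flags=1001 HI?F → skip

VAL = 0x80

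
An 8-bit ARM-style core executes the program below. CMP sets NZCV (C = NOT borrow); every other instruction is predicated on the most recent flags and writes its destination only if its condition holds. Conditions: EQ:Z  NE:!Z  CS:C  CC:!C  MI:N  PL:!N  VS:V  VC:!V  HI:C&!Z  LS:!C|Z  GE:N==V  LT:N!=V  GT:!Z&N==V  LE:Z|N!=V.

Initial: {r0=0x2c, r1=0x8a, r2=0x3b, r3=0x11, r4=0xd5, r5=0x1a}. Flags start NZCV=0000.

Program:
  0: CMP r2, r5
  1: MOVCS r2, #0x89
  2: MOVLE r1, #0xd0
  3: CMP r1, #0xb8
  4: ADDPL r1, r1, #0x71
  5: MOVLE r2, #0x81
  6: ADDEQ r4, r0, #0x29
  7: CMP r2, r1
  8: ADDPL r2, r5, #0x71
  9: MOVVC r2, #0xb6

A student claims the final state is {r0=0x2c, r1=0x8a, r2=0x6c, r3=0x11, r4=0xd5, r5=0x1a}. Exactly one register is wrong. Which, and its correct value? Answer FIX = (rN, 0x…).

FIX = (r2, 0xb6)

0: ✓ CMP  NZCV=0010
1: ✓ MOVCS  r2←0x89
2: · MOVLE
3: ✓ CMP  NZCV=1000
4: · ADDPL
5: ✓ MOVLE  r2←0x81
6: · ADDEQ
7: ✓ CMP  NZCV=1000
8: · ADDPL
9: ✓ MOVVC  r2←0xb6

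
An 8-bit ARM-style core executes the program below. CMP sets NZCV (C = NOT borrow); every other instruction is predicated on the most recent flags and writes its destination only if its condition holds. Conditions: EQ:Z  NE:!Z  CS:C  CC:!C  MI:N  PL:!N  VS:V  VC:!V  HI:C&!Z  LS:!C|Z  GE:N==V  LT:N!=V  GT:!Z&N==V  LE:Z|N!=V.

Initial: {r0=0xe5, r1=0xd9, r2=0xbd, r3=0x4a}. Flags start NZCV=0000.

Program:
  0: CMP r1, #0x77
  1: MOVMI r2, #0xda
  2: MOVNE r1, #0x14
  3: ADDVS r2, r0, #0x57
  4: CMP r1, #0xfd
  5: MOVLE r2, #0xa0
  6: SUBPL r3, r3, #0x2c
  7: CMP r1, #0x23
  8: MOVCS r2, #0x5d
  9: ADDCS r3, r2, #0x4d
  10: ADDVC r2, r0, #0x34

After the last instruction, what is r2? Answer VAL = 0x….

VAL = 0x19

0: ✓ CMP  NZCV=0011
1: · MOVMI
2: ✓ MOVNE  r1←0x14
3: ✓ ADDVS  r2←0x3c
4: ✓ CMP  NZCV=0000
5: · MOVLE
6: ✓ SUBPL  r3←0x1e
7: ✓ CMP  NZCV=1000
8: · MOVCS
9: · ADDCS
10: ✓ ADDVC  r2←0x19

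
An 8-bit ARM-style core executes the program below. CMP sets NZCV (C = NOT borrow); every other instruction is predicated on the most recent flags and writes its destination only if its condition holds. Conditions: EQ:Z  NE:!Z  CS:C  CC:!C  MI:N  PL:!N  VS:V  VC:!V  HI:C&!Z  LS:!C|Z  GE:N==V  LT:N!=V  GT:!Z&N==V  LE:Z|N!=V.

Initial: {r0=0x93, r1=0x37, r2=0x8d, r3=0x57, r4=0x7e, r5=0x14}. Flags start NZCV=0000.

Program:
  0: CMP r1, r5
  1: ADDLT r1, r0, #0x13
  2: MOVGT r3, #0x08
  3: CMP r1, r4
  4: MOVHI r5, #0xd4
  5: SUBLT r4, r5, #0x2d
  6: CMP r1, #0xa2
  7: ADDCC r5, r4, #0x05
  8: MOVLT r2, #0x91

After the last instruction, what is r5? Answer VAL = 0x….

0: ✓ CMP  NZCV=0010
1: · ADDLT
2: ✓ MOVGT  r3←0x08
3: ✓ CMP  NZCV=1000
4: · MOVHI
5: ✓ SUBLT  r4←0xe7
6: ✓ CMP  NZCV=1001
7: ✓ ADDCC  r5←0xec
8: · MOVLT

VAL = 0xec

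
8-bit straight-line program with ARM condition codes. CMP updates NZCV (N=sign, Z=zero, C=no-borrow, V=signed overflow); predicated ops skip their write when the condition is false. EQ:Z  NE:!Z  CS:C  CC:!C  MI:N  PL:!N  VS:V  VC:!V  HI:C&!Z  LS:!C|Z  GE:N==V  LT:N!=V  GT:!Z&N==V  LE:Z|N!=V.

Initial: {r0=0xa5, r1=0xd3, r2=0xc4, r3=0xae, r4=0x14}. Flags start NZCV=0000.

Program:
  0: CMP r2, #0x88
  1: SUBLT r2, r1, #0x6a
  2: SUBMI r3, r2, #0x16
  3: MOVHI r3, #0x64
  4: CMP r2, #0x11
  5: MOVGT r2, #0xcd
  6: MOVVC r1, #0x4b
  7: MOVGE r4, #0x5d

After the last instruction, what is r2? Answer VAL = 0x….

VAL = 0xc4

[0] flags=0010 → (cmp)
[1] flags=0010 LT?F → skip
[2] flags=0010 MI?F → skip
[3] flags=0010 HI?T → r3=0x64
[4] flags=1010 → (cmp)
[5] flags=1010 GT?F → skip
[6] flags=1010 VC?T → r1=0x4b
[7] flags=1010 GE?F → skip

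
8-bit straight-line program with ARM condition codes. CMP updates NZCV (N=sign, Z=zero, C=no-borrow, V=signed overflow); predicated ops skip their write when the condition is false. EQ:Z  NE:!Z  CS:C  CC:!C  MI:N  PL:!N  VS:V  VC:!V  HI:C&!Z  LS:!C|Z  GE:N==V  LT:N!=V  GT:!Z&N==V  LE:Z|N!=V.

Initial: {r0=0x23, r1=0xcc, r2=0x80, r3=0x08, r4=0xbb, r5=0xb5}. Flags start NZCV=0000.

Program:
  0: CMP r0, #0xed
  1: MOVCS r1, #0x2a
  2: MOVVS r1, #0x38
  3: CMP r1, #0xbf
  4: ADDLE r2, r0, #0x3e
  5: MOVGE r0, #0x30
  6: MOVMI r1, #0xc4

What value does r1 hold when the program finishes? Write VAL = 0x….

0: ✓ CMP  NZCV=0000
1: · MOVCS
2: · MOVVS
3: ✓ CMP  NZCV=0010
4: · ADDLE
5: ✓ MOVGE  r0←0x30
6: · MOVMI

VAL = 0xcc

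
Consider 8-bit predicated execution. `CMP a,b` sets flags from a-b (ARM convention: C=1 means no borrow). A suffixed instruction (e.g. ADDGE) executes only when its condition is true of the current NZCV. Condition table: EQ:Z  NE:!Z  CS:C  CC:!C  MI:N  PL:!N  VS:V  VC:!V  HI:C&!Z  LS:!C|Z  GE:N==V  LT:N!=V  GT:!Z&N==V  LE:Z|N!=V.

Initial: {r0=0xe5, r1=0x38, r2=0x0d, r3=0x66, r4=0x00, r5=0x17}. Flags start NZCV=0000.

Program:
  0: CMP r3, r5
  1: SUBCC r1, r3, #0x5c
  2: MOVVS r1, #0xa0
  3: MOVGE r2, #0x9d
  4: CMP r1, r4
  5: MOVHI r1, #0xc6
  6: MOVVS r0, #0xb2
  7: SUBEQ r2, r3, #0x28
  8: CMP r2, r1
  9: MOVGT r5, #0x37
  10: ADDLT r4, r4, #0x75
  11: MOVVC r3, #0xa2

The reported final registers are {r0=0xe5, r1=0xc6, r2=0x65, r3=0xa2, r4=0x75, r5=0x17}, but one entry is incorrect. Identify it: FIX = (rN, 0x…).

[0] flags=0010 → (cmp)
[1] flags=0010 CC?F → skip
[2] flags=0010 VS?F → skip
[3] flags=0010 GE?T → r2=0x9d
[4] flags=0010 → (cmp)
[5] flags=0010 HI?T → r1=0xc6
[6] flags=0010 VS?F → skip
[7] flags=0010 EQ?F → skip
[8] flags=1000 → (cmp)
[9] flags=1000 GT?F → skip
[10] flags=1000 LT?T → r4=0x75
[11] flags=1000 VC?T → r3=0xa2

FIX = (r2, 0x9d)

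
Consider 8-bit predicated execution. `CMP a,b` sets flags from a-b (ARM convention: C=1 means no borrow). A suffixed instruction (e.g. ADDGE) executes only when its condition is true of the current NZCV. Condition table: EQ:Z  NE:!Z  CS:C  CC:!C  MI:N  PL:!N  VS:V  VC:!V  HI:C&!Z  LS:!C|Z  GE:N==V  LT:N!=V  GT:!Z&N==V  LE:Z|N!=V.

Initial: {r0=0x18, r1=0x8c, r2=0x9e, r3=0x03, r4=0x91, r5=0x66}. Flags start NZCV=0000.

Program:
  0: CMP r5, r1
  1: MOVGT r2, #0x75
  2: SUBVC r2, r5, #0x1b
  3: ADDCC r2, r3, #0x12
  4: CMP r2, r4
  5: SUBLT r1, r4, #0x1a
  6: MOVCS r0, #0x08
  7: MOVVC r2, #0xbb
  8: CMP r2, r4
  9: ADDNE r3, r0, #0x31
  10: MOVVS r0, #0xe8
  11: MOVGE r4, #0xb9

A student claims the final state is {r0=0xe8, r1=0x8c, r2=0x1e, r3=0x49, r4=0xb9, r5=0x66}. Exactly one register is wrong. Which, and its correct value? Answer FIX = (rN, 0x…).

FIX = (r2, 0x15)

0: ✓ CMP  NZCV=1001
1: ✓ MOVGT  r2←0x75
2: · SUBVC
3: ✓ ADDCC  r2←0x15
4: ✓ CMP  NZCV=1001
5: · SUBLT
6: · MOVCS
7: · MOVVC
8: ✓ CMP  NZCV=1001
9: ✓ ADDNE  r3←0x49
10: ✓ MOVVS  r0←0xe8
11: ✓ MOVGE  r4←0xb9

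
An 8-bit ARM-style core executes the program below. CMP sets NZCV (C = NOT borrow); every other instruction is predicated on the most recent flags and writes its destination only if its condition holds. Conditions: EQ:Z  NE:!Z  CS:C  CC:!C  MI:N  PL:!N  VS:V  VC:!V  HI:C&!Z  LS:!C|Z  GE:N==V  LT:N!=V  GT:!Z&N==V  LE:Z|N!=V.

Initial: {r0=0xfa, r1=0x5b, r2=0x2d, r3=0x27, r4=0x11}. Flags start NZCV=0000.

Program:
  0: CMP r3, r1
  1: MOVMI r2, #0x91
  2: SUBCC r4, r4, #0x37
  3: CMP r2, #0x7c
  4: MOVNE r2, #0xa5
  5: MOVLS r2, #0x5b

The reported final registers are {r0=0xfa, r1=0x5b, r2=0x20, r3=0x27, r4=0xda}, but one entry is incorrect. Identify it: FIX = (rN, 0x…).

FIX = (r2, 0xa5)

0: ✓ CMP  NZCV=1000
1: ✓ MOVMI  r2←0x91
2: ✓ SUBCC  r4←0xda
3: ✓ CMP  NZCV=0011
4: ✓ MOVNE  r2←0xa5
5: · MOVLS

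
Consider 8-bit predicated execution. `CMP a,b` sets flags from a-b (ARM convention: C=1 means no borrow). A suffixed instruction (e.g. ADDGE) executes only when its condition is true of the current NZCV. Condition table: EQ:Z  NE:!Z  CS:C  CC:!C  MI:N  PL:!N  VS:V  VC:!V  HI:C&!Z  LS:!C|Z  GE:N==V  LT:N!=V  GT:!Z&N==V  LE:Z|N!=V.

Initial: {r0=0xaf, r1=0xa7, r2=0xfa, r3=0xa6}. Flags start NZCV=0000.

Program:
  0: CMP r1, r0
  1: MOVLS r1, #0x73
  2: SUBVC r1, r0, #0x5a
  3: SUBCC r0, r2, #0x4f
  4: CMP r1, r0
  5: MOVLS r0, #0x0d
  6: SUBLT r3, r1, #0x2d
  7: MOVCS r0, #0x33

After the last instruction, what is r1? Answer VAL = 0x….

0: ✓ CMP  NZCV=1000
1: ✓ MOVLS  r1←0x73
2: ✓ SUBVC  r1←0x55
3: ✓ SUBCC  r0←0xab
4: ✓ CMP  NZCV=1001
5: ✓ MOVLS  r0←0x0d
6: · SUBLT
7: · MOVCS

VAL = 0x55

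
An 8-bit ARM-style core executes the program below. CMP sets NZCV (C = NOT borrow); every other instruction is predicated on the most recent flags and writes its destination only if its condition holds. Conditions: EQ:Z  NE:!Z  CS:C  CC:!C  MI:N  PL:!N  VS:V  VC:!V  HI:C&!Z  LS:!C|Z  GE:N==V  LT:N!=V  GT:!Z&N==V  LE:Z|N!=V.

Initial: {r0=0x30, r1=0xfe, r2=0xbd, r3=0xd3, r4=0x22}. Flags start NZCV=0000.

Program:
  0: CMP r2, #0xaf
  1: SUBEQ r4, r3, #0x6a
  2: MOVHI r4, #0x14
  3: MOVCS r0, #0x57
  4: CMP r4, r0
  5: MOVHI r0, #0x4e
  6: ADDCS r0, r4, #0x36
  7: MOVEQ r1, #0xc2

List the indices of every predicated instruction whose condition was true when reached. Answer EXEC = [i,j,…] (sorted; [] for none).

[0] flags=0010 → (cmp)
[1] flags=0010 EQ?F → skip
[2] flags=0010 HI?T → r4=0x14
[3] flags=0010 CS?T → r0=0x57
[4] flags=1000 → (cmp)
[5] flags=1000 HI?F → skip
[6] flags=1000 CS?F → skip
[7] flags=1000 EQ?F → skip

EXEC = [2,3]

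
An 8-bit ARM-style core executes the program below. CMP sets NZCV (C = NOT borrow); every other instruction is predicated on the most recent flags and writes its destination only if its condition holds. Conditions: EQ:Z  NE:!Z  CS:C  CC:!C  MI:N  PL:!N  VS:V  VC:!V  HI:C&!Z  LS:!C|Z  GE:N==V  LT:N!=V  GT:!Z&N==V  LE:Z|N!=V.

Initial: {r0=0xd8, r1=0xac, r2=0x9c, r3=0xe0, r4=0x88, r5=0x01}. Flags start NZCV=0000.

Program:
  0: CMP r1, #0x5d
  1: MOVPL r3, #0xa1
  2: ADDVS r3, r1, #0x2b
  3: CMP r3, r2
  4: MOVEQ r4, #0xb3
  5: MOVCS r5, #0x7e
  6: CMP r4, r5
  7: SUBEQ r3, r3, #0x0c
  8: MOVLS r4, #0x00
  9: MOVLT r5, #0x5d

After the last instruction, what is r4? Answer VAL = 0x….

0: ✓ CMP  NZCV=0011
1: ✓ MOVPL  r3←0xa1
2: ✓ ADDVS  r3←0xd7
3: ✓ CMP  NZCV=0010
4: · MOVEQ
5: ✓ MOVCS  r5←0x7e
6: ✓ CMP  NZCV=0011
7: · SUBEQ
8: · MOVLS
9: ✓ MOVLT  r5←0x5d

VAL = 0x88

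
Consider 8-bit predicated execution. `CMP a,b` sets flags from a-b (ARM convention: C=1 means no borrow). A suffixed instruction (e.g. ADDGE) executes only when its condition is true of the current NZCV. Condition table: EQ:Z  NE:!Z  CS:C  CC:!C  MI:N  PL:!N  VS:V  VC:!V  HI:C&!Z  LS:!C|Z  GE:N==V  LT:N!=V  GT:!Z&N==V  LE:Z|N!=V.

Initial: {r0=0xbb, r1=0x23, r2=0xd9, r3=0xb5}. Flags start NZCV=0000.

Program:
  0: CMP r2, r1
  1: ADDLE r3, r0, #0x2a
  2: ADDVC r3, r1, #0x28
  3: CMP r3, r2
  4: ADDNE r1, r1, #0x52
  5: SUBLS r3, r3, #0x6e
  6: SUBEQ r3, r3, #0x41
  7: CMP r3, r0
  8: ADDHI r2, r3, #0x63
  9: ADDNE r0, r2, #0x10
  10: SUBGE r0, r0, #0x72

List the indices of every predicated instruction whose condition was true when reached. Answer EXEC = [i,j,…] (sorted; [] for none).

0: ✓ CMP  NZCV=1010
1: ✓ ADDLE  r3←0xe5
2: ✓ ADDVC  r3←0x4b
3: ✓ CMP  NZCV=0000
4: ✓ ADDNE  r1←0x75
5: ✓ SUBLS  r3←0xdd
6: · SUBEQ
7: ✓ CMP  NZCV=0010
8: ✓ ADDHI  r2←0x40
9: ✓ ADDNE  r0←0x50
10: ✓ SUBGE  r0←0xde

EXEC = [1,2,4,5,8,9,10]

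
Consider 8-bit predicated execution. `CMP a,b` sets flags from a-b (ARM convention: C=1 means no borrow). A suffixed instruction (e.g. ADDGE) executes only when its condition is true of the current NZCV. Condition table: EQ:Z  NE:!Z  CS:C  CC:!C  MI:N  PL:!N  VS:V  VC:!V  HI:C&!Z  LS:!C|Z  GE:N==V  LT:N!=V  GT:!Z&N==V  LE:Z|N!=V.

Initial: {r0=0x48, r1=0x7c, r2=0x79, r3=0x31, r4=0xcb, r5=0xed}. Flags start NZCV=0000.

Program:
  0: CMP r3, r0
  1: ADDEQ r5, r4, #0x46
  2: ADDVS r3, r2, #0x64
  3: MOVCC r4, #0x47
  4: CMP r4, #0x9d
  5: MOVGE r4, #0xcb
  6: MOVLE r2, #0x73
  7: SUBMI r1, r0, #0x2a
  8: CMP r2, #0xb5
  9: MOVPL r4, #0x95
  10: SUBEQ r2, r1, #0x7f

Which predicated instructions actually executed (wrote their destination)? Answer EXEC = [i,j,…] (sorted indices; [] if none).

EXEC = [3,5,7]

0: ✓ CMP  NZCV=1000
1: · ADDEQ
2: · ADDVS
3: ✓ MOVCC  r4←0x47
4: ✓ CMP  NZCV=1001
5: ✓ MOVGE  r4←0xcb
6: · MOVLE
7: ✓ SUBMI  r1←0x1e
8: ✓ CMP  NZCV=1001
9: · MOVPL
10: · SUBEQ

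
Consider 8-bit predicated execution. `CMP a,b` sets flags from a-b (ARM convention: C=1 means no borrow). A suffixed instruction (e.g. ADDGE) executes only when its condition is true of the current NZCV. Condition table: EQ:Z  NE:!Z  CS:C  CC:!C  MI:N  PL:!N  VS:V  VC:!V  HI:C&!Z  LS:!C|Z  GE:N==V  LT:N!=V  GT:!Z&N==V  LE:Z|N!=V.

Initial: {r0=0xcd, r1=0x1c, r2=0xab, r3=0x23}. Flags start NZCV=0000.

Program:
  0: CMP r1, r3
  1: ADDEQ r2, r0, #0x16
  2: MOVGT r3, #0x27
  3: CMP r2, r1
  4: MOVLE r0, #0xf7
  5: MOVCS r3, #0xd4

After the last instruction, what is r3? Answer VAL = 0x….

[0] flags=1000 → (cmp)
[1] flags=1000 EQ?F → skip
[2] flags=1000 GT?F → skip
[3] flags=1010 → (cmp)
[4] flags=1010 LE?T → r0=0xf7
[5] flags=1010 CS?T → r3=0xd4

VAL = 0xd4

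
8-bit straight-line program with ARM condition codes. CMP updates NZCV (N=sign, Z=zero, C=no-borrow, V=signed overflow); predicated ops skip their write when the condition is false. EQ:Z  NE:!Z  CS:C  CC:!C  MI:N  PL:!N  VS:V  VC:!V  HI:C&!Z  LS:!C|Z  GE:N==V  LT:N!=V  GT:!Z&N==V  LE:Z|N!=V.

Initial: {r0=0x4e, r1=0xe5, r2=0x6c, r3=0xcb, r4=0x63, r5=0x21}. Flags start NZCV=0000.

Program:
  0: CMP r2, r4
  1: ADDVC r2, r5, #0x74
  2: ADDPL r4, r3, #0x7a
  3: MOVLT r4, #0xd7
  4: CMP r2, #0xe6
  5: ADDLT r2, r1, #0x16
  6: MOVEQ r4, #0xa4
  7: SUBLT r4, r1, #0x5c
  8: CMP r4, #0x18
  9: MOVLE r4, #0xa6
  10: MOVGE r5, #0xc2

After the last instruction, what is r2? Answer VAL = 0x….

0: ✓ CMP  NZCV=0010
1: ✓ ADDVC  r2←0x95
2: ✓ ADDPL  r4←0x45
3: · MOVLT
4: ✓ CMP  NZCV=1000
5: ✓ ADDLT  r2←0xfb
6: · MOVEQ
7: ✓ SUBLT  r4←0x89
8: ✓ CMP  NZCV=0011
9: ✓ MOVLE  r4←0xa6
10: · MOVGE

VAL = 0xfb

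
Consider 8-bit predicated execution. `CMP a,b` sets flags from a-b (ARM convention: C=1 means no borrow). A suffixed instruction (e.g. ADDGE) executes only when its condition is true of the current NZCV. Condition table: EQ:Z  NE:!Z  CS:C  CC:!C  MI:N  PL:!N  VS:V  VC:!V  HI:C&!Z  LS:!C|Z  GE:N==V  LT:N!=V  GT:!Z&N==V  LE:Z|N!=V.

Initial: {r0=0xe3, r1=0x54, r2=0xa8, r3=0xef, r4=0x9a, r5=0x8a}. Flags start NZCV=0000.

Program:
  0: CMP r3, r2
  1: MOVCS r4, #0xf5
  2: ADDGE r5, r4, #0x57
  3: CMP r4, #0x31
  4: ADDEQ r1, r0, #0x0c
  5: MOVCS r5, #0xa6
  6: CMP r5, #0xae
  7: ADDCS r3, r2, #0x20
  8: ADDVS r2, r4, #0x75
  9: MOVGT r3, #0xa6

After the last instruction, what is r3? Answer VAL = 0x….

VAL = 0xef

[0] flags=0010 → (cmp)
[1] flags=0010 CS?T → r4=0xf5
[2] flags=0010 GE?T → r5=0x4c
[3] flags=1010 → (cmp)
[4] flags=1010 EQ?F → skip
[5] flags=1010 CS?T → r5=0xa6
[6] flags=1000 → (cmp)
[7] flags=1000 CS?F → skip
[8] flags=1000 VS?F → skip
[9] flags=1000 GT?F → skip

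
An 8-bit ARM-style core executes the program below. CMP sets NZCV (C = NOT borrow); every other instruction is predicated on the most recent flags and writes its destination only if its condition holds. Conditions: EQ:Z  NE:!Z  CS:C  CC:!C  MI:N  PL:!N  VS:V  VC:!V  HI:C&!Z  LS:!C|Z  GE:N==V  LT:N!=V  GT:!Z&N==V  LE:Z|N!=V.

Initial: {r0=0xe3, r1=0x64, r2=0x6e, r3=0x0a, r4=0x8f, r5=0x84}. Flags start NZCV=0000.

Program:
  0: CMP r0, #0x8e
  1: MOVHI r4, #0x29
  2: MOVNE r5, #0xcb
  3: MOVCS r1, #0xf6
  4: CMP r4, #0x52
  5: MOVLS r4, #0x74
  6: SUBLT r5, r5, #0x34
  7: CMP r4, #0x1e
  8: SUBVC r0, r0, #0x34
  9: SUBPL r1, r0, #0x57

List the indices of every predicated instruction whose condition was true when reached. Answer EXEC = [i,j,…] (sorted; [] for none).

EXEC = [1,2,3,5,6,8,9]

0: ✓ CMP  NZCV=0010
1: ✓ MOVHI  r4←0x29
2: ✓ MOVNE  r5←0xcb
3: ✓ MOVCS  r1←0xf6
4: ✓ CMP  NZCV=1000
5: ✓ MOVLS  r4←0x74
6: ✓ SUBLT  r5←0x97
7: ✓ CMP  NZCV=0010
8: ✓ SUBVC  r0←0xaf
9: ✓ SUBPL  r1←0x58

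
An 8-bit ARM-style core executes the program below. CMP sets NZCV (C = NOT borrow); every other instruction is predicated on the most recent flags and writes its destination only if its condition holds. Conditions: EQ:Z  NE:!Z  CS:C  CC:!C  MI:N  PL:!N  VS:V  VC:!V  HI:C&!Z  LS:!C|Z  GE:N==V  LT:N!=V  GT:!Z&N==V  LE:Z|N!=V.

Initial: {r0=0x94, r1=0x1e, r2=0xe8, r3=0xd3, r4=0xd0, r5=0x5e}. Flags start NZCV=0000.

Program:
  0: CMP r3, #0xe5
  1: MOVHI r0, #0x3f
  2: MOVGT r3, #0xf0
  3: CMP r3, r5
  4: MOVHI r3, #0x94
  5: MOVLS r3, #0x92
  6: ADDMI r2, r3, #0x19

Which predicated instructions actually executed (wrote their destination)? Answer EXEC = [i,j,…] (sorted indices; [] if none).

EXEC = [4]

[0] flags=1000 → (cmp)
[1] flags=1000 HI?F → skip
[2] flags=1000 GT?F → skip
[3] flags=0011 → (cmp)
[4] flags=0011 HI?T → r3=0x94
[5] flags=0011 LS?F → skip
[6] flags=0011 MI?F → skip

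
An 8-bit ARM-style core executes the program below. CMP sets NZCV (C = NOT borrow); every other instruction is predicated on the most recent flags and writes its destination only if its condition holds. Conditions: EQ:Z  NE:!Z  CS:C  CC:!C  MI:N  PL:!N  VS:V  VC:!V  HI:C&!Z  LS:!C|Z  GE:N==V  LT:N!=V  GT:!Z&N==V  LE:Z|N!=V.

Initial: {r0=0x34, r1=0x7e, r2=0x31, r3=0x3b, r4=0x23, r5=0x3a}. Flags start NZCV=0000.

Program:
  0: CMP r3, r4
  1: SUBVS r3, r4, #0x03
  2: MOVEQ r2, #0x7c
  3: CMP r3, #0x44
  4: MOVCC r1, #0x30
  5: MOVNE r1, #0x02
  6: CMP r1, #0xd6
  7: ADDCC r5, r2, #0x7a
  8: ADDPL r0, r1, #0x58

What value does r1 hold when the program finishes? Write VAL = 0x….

0: ✓ CMP  NZCV=0010
1: · SUBVS
2: · MOVEQ
3: ✓ CMP  NZCV=1000
4: ✓ MOVCC  r1←0x30
5: ✓ MOVNE  r1←0x02
6: ✓ CMP  NZCV=0000
7: ✓ ADDCC  r5←0xab
8: ✓ ADDPL  r0←0x5a

VAL = 0x02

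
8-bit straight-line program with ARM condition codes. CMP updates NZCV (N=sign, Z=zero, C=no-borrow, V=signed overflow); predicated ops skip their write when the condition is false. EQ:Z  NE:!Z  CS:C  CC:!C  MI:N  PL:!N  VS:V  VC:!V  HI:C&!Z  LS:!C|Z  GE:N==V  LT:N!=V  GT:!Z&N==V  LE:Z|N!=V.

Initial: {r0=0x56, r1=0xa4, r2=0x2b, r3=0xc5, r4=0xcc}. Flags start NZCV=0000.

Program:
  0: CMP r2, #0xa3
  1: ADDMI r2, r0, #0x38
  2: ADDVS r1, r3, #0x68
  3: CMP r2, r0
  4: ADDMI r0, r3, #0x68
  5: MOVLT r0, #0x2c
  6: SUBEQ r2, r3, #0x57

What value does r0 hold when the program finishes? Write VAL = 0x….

[0] flags=1001 → (cmp)
[1] flags=1001 MI?T → r2=0x8e
[2] flags=1001 VS?T → r1=0x2d
[3] flags=0011 → (cmp)
[4] flags=0011 MI?F → skip
[5] flags=0011 LT?T → r0=0x2c
[6] flags=0011 EQ?F → skip

VAL = 0x2c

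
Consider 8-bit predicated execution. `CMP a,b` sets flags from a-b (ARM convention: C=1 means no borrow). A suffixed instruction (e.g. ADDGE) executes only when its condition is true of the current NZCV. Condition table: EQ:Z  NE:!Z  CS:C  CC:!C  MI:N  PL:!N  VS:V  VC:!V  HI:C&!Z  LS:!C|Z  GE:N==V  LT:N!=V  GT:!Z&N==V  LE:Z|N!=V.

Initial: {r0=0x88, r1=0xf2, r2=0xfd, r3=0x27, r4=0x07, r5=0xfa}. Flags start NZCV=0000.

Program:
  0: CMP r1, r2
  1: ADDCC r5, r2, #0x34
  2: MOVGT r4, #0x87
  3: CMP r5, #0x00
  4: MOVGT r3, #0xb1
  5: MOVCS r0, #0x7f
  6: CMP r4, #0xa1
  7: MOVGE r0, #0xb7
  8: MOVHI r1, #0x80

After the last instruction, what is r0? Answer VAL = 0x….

VAL = 0xb7

[0] flags=1000 → (cmp)
[1] flags=1000 CC?T → r5=0x31
[2] flags=1000 GT?F → skip
[3] flags=0010 → (cmp)
[4] flags=0010 GT?T → r3=0xb1
[5] flags=0010 CS?T → r0=0x7f
[6] flags=0000 → (cmp)
[7] flags=0000 GE?T → r0=0xb7
[8] flags=0000 HI?F → skip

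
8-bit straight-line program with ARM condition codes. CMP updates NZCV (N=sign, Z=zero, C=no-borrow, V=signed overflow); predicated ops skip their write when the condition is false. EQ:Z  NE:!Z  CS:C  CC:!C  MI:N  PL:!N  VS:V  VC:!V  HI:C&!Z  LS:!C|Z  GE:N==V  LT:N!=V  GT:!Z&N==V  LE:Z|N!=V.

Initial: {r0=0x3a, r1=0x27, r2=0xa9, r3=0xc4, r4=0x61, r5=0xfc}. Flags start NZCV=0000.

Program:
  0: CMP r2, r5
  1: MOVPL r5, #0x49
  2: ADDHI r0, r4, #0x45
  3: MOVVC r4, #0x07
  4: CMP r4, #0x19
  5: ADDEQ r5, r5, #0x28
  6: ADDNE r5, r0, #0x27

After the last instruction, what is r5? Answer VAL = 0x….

VAL = 0x61

0: ✓ CMP  NZCV=1000
1: · MOVPL
2: · ADDHI
3: ✓ MOVVC  r4←0x07
4: ✓ CMP  NZCV=1000
5: · ADDEQ
6: ✓ ADDNE  r5←0x61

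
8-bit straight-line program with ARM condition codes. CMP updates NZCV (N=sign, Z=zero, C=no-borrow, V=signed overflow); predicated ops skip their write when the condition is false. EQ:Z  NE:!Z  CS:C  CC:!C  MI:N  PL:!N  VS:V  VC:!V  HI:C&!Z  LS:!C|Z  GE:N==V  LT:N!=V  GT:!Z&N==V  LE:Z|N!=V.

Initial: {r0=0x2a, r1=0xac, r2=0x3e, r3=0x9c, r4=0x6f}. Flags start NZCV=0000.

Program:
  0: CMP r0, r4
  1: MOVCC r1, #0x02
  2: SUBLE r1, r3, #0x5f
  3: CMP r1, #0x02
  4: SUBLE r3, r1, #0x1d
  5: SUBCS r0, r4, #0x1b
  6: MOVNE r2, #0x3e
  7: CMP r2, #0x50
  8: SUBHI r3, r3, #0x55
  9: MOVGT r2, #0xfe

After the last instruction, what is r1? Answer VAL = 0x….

[0] flags=1000 → (cmp)
[1] flags=1000 CC?T → r1=0x02
[2] flags=1000 LE?T → r1=0x3d
[3] flags=0010 → (cmp)
[4] flags=0010 LE?F → skip
[5] flags=0010 CS?T → r0=0x54
[6] flags=0010 NE?T → r2=0x3e
[7] flags=1000 → (cmp)
[8] flags=1000 HI?F → skip
[9] flags=1000 GT?F → skip

VAL = 0x3d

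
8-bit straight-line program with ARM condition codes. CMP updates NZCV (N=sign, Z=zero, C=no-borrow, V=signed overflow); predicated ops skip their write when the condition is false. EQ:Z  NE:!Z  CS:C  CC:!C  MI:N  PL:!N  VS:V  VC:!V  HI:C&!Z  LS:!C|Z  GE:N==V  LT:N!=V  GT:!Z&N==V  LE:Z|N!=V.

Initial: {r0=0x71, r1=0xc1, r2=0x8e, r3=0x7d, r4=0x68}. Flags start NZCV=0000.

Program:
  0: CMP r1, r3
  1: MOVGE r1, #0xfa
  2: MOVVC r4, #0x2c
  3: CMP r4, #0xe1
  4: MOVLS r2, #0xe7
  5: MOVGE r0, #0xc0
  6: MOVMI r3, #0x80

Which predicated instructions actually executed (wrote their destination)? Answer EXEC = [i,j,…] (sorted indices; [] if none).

0: ✓ CMP  NZCV=0011
1: · MOVGE
2: · MOVVC
3: ✓ CMP  NZCV=1001
4: ✓ MOVLS  r2←0xe7
5: ✓ MOVGE  r0←0xc0
6: ✓ MOVMI  r3←0x80

EXEC = [4,5,6]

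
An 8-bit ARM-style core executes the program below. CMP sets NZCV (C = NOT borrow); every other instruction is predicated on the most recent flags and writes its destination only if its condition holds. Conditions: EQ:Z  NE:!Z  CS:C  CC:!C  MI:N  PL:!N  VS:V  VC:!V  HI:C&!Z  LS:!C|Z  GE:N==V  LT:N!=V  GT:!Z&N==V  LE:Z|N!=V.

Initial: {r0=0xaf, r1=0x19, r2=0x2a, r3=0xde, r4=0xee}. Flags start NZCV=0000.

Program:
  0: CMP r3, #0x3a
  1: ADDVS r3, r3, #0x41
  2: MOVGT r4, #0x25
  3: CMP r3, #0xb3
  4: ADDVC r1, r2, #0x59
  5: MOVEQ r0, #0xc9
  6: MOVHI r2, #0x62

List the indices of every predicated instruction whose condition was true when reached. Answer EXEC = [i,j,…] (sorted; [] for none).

EXEC = [4,6]

0: ✓ CMP  NZCV=1010
1: · ADDVS
2: · MOVGT
3: ✓ CMP  NZCV=0010
4: ✓ ADDVC  r1←0x83
5: · MOVEQ
6: ✓ MOVHI  r2←0x62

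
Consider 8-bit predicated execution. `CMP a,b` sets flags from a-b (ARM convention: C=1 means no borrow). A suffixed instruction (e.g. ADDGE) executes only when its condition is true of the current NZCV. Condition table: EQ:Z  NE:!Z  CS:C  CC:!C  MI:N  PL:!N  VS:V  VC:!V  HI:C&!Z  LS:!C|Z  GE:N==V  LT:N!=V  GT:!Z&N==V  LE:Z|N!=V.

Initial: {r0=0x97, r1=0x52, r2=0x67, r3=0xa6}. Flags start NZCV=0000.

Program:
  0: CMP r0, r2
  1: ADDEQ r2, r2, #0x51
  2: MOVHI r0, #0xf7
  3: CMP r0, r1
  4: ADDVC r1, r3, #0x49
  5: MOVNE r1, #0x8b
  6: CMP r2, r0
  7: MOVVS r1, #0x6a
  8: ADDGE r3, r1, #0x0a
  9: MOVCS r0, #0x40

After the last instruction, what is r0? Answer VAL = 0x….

VAL = 0xf7

0: ✓ CMP  NZCV=0011
1: · ADDEQ
2: ✓ MOVHI  r0←0xf7
3: ✓ CMP  NZCV=1010
4: ✓ ADDVC  r1←0xef
5: ✓ MOVNE  r1←0x8b
6: ✓ CMP  NZCV=0000
7: · MOVVS
8: ✓ ADDGE  r3←0x95
9: · MOVCS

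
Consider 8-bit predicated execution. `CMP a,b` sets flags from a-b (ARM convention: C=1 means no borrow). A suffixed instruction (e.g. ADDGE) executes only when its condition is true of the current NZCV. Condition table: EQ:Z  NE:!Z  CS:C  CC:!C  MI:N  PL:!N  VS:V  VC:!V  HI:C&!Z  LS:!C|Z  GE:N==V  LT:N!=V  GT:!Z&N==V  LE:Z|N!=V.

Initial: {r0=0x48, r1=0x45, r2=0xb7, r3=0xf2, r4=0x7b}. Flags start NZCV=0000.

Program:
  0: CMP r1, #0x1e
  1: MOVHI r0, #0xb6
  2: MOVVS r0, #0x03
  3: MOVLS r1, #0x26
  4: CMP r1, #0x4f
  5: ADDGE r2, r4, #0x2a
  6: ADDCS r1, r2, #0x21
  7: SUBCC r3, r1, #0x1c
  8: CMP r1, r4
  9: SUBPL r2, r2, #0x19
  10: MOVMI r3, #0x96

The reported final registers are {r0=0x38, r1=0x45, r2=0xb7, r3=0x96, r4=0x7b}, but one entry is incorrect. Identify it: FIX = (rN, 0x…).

FIX = (r0, 0xb6)

[0] flags=0010 → (cmp)
[1] flags=0010 HI?T → r0=0xb6
[2] flags=0010 VS?F → skip
[3] flags=0010 LS?F → skip
[4] flags=1000 → (cmp)
[5] flags=1000 GE?F → skip
[6] flags=1000 CS?F → skip
[7] flags=1000 CC?T → r3=0x29
[8] flags=1000 → (cmp)
[9] flags=1000 PL?F → skip
[10] flags=1000 MI?T → r3=0x96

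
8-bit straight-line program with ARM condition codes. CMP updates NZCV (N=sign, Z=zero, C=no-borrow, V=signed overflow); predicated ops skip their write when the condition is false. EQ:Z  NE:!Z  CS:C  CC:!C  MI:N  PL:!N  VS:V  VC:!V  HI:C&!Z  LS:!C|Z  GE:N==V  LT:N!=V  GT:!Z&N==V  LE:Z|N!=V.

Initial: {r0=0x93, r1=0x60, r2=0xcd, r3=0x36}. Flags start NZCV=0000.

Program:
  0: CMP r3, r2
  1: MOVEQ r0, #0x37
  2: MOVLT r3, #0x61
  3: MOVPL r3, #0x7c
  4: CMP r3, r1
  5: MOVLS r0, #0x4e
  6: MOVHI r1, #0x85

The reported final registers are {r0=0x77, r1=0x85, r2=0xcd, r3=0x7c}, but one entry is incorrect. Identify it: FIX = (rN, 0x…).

[0] flags=0000 → (cmp)
[1] flags=0000 EQ?F → skip
[2] flags=0000 LT?F → skip
[3] flags=0000 PL?T → r3=0x7c
[4] flags=0010 → (cmp)
[5] flags=0010 LS?F → skip
[6] flags=0010 HI?T → r1=0x85

FIX = (r0, 0x93)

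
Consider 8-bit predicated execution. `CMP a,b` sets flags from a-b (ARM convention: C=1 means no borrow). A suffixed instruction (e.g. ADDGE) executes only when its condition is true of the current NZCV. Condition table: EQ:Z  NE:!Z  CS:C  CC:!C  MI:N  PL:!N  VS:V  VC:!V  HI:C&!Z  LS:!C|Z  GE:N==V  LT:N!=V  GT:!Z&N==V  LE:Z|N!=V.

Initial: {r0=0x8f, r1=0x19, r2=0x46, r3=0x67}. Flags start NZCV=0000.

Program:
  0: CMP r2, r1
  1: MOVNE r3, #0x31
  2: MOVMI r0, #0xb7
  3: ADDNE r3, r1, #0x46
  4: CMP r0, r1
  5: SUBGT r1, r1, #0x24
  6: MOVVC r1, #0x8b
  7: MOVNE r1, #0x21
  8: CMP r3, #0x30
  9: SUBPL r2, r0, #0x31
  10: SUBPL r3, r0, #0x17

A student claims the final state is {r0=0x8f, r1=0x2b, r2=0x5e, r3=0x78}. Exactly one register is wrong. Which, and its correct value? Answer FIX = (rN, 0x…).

0: ✓ CMP  NZCV=0010
1: ✓ MOVNE  r3←0x31
2: · MOVMI
3: ✓ ADDNE  r3←0x5f
4: ✓ CMP  NZCV=0011
5: · SUBGT
6: · MOVVC
7: ✓ MOVNE  r1←0x21
8: ✓ CMP  NZCV=0010
9: ✓ SUBPL  r2←0x5e
10: ✓ SUBPL  r3←0x78

FIX = (r1, 0x21)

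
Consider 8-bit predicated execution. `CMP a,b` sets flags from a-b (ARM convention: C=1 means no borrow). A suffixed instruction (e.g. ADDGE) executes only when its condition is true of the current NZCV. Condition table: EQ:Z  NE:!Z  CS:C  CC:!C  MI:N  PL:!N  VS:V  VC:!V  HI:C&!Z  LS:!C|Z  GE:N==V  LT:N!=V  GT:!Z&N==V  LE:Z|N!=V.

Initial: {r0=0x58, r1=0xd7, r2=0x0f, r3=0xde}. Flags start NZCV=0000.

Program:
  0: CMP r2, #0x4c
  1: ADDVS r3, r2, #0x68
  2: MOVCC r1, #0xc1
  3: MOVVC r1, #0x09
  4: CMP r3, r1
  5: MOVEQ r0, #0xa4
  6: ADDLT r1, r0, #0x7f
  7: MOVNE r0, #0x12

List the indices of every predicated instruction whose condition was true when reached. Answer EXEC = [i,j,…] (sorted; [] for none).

EXEC = [2,3,6,7]

[0] flags=1000 → (cmp)
[1] flags=1000 VS?F → skip
[2] flags=1000 CC?T → r1=0xc1
[3] flags=1000 VC?T → r1=0x09
[4] flags=1010 → (cmp)
[5] flags=1010 EQ?F → skip
[6] flags=1010 LT?T → r1=0xd7
[7] flags=1010 NE?T → r0=0x12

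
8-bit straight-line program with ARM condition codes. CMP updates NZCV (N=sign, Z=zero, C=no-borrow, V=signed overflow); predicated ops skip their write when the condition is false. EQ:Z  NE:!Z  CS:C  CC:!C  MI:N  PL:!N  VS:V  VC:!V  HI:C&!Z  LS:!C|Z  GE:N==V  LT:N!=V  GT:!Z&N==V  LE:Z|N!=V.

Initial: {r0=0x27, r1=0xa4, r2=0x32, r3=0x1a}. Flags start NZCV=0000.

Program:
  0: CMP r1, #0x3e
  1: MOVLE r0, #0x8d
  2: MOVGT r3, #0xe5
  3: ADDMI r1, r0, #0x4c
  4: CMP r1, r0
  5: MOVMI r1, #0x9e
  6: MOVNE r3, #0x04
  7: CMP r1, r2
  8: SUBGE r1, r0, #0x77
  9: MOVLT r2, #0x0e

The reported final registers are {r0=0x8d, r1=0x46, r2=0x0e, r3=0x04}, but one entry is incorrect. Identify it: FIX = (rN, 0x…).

[0] flags=0011 → (cmp)
[1] flags=0011 LE?T → r0=0x8d
[2] flags=0011 GT?F → skip
[3] flags=0011 MI?F → skip
[4] flags=0010 → (cmp)
[5] flags=0010 MI?F → skip
[6] flags=0010 NE?T → r3=0x04
[7] flags=0011 → (cmp)
[8] flags=0011 GE?F → skip
[9] flags=0011 LT?T → r2=0x0e

FIX = (r1, 0xa4)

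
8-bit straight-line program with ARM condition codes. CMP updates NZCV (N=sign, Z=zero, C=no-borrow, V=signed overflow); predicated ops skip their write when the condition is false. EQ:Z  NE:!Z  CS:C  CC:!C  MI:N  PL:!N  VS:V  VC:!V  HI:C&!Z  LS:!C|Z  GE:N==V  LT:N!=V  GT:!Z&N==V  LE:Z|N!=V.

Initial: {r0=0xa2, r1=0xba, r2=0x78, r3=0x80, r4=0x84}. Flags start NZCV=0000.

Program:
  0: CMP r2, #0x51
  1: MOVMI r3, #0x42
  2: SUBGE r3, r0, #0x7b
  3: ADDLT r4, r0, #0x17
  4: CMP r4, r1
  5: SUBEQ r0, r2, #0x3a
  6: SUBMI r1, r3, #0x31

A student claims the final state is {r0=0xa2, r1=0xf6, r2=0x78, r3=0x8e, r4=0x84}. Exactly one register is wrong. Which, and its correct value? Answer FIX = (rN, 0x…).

FIX = (r3, 0x27)

0: ✓ CMP  NZCV=0010
1: · MOVMI
2: ✓ SUBGE  r3←0x27
3: · ADDLT
4: ✓ CMP  NZCV=1000
5: · SUBEQ
6: ✓ SUBMI  r1←0xf6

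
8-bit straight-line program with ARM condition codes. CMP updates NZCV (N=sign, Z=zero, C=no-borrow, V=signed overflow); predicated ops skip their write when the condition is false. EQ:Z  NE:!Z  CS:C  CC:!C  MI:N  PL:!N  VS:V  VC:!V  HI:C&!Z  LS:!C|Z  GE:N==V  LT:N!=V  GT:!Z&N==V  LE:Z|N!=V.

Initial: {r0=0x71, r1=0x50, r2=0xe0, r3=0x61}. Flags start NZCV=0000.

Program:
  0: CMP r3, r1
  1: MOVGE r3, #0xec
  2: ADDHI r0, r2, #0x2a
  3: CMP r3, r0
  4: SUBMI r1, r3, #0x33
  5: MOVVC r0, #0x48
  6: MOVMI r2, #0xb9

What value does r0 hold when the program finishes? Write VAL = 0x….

VAL = 0x48

[0] flags=0010 → (cmp)
[1] flags=0010 GE?T → r3=0xec
[2] flags=0010 HI?T → r0=0x0a
[3] flags=1010 → (cmp)
[4] flags=1010 MI?T → r1=0xb9
[5] flags=1010 VC?T → r0=0x48
[6] flags=1010 MI?T → r2=0xb9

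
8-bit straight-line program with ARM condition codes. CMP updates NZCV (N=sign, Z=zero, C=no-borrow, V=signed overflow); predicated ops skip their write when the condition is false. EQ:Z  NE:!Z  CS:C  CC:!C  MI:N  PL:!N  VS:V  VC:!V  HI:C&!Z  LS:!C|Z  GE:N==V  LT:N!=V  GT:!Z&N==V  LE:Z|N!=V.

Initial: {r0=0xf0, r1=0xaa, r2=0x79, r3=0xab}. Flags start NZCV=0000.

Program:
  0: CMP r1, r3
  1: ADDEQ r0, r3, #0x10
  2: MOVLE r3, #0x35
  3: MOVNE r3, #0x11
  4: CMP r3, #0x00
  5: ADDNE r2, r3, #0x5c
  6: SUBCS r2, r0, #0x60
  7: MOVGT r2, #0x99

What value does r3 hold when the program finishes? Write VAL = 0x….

VAL = 0x11

0: ✓ CMP  NZCV=1000
1: · ADDEQ
2: ✓ MOVLE  r3←0x35
3: ✓ MOVNE  r3←0x11
4: ✓ CMP  NZCV=0010
5: ✓ ADDNE  r2←0x6d
6: ✓ SUBCS  r2←0x90
7: ✓ MOVGT  r2←0x99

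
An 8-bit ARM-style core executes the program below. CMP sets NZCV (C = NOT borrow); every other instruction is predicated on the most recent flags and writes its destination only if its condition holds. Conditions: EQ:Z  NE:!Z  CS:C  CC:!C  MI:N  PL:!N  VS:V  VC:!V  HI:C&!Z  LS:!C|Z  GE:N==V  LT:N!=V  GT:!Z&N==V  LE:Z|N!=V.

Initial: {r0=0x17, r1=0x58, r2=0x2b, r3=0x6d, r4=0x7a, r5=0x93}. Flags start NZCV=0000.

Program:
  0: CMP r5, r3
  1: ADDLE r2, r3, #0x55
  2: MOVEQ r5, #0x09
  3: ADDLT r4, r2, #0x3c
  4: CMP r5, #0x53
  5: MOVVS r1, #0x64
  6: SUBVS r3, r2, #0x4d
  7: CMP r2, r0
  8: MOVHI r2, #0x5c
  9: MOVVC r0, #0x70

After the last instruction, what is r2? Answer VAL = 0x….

[0] flags=0011 → (cmp)
[1] flags=0011 LE?T → r2=0xc2
[2] flags=0011 EQ?F → skip
[3] flags=0011 LT?T → r4=0xfe
[4] flags=0011 → (cmp)
[5] flags=0011 VS?T → r1=0x64
[6] flags=0011 VS?T → r3=0x75
[7] flags=1010 → (cmp)
[8] flags=1010 HI?T → r2=0x5c
[9] flags=1010 VC?T → r0=0x70

VAL = 0x5c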